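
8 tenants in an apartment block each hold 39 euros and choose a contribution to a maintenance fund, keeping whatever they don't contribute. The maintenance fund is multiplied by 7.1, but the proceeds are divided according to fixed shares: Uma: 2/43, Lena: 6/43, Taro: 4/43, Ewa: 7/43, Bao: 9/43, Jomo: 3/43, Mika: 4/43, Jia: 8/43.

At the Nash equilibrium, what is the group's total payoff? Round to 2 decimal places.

Each unit j contributes comes back to j as 7.1 × (j's share), so j prefers to contribute only if that share exceeds 1/7.1 = 0.1408; otherwise keeping the unit dominates.
Ewa, Bao and Jia clear that bar, contributing 39 each; the remaining 5 contribute 0. Total contributed: 117.
The maintenance fund pays out 7.1 × 117 = 830.70 in total (split across the unequal shares, but the aggregate is all that matters for the group sum).
The 5 free-riders keep 39 each, adding 195. Group total = 195 + 830.70 = 1025.70.

1025.70 euros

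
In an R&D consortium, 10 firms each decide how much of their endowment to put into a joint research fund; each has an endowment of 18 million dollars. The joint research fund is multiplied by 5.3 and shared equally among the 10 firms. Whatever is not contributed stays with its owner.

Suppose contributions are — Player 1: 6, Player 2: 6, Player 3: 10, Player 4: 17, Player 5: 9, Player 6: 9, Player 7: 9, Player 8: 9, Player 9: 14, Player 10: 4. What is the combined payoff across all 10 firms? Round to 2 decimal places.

579.90 million dollars

Total contributed: 6 + 6 + 10 + 17 + 9 + 9 + 9 + 9 + 14 + 4 = 93; total kept: 10 × 18 − 93 = 87.
The joint research fund pays out 5.3 × 93 = 492.90 in aggregate.
Group total = 87 + 492.90 = 579.90.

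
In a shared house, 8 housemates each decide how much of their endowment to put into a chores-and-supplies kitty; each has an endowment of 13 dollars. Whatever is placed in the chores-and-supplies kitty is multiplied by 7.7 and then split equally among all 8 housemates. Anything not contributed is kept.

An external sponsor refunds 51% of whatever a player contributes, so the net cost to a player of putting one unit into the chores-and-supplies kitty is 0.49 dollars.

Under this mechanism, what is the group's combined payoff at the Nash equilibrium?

The effective private return per unit is now (7.7/8) / 0.49 = 1.9643 > 1, so every player's dominant strategy flips to full contribution.
At the Nash equilibrium everyone contributes 13. Group total payoff = 8 × (13 × 0.51 + 7.7 × 13) = 853.84.

853.84 dollars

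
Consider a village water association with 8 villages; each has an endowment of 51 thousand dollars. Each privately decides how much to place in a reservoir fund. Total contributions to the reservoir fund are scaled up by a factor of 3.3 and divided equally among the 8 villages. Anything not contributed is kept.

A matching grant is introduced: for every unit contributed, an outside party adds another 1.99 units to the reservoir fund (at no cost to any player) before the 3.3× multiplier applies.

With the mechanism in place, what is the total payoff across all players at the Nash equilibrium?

4025.74 thousand dollars

Under the mechanism each unit contributed yields 3.3 × 2.99 / 8 = 1.2334 back to its contributor per unit of net cost, which exceeds 1, making full contribution the dominant choice for everyone.
At the Nash equilibrium everyone contributes 51. Group total payoff = 3.3 × 2.99 × 408 = 4025.74.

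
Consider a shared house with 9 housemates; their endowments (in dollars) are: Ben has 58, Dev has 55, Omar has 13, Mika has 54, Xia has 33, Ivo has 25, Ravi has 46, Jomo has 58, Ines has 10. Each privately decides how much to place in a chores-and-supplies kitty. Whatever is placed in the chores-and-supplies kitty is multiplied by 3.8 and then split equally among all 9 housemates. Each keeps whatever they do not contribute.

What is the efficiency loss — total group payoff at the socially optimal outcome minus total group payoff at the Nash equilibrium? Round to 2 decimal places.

985.60 dollars

The private return per contributed unit is 3.8/9 = 0.4222 < 1 for every player regardless of endowment, so the Nash equilibrium is zero contribution and the group total is Σ E_j = 58 + 55 + 13 + 54 + 33 + 25 + 46 + 58 + 10 = 352.
Each contributed unit returns 3.800 to the group, so the social optimum is full contribution by everyone: group total = 3.800 × 352 = 1337.60.
Efficiency loss = (3.800 − 1) × 352 = 985.60.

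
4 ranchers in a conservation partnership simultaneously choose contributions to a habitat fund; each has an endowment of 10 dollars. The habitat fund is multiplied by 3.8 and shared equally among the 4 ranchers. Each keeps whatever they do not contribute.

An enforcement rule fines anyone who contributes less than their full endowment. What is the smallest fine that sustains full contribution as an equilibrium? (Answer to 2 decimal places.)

Given the others contribute fully, the best deviation is to contribute 0 (any partial contribution still incurs the fine and gives up units whose private return 0.9500 is below 1).
Deviating from 10 to 0 saves 10 dollars but forfeits the deviator's share of the drop in the habitat fund: 3.8/4 × 10 = 9.50.
So the deviation gain is 10 − 9.50 = 0.50, and the fine must be at least 0.50 dollars to wipe it out.

0.50 dollars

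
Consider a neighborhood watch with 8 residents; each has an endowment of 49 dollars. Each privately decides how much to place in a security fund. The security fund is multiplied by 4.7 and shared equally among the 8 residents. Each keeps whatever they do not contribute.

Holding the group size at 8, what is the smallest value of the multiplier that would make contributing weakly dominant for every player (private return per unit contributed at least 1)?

8

A contributed unit returns (multiplier)/8 to its contributor.
This reaches 1 exactly when the multiplier is 8.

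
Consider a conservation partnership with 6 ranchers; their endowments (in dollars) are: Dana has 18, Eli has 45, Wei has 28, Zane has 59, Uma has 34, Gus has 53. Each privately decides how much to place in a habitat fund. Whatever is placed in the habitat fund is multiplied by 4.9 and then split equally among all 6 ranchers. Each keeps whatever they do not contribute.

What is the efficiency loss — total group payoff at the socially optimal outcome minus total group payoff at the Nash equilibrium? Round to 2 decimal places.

924.30 dollars

The private return per contributed unit is 4.9/6 = 0.8167 < 1 for every player regardless of endowment, so the Nash equilibrium is zero contribution and the group total is Σ E_j = 18 + 45 + 28 + 59 + 34 + 53 = 237.
Each contributed unit returns 4.900 to the group, so the social optimum is full contribution by everyone: group total = 4.900 × 237 = 1161.30.
Efficiency loss = (4.900 − 1) × 237 = 924.30.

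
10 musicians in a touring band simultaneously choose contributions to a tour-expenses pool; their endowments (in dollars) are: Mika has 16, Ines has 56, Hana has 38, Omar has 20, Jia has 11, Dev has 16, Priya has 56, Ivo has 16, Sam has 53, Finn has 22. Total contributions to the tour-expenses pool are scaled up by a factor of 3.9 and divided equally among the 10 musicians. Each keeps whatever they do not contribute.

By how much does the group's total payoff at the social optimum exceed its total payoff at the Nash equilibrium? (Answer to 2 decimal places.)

881.60 dollars

The private return per contributed unit is 3.9/10 = 0.3900 < 1 for every player regardless of endowment, so the Nash equilibrium is zero contribution and the group total is Σ E_j = 16 + 56 + 38 + 20 + 11 + 16 + 56 + 16 + 53 + 22 = 304.
Each contributed unit returns 3.900 to the group, so the social optimum is full contribution by everyone: group total = 3.900 × 304 = 1185.60.
Efficiency loss = (3.900 − 1) × 304 = 881.60.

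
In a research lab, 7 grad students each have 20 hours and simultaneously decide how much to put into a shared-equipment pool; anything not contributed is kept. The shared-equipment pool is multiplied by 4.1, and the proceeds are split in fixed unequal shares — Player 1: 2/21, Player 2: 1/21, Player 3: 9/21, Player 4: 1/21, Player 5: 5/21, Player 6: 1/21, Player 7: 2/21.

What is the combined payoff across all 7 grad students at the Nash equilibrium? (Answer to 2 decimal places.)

Player j's private return per contributed unit is 4.1 × (j's share). Contributing is weakly dominant for j when that share is at least 1/4.1 = 0.2439, and contributing 0 is dominant otherwise.
Only Player 3 (9/21) clears that bar, contributing 20; the remaining 6 contribute 0. Total contributed: 20.
The shared-equipment pool pays out 4.1 × 20 = 82.00 in total (split across the unequal shares, but the aggregate is all that matters for the group sum).
The 6 free-riders keep 20 each, adding 120. Group total = 120 + 82.00 = 202.00.

202.00 hours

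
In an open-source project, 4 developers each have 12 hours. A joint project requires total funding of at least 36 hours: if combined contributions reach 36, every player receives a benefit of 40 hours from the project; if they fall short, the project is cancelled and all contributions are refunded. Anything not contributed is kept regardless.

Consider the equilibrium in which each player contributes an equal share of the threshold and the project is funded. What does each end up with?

Equal share of the threshold: 36/4 = 9.
At this profile no one gains by cutting their contribution: any cut drops the total below 36, the project is cancelled, contributions are refunded, and the deviator ends with 12, which is less than 12 − 9 + 40 = 43. Contributing more than 9 just wastes the excess. So contributing exactly 9 is a best response.
Each player's payoff: 12 − 9 + 40 = 43.

43 hours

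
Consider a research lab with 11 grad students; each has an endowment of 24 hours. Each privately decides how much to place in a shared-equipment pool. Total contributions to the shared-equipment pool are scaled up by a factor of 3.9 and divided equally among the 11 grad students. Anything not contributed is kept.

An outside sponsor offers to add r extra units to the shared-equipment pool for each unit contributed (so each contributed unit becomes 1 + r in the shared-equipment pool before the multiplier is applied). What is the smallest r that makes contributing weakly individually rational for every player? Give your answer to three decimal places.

With matching at rate r, one contributed unit becomes (1 + r) in the shared-equipment pool and returns 3.9 × (1 + r) / 11 to the contributor.
Setting this equal to 1: 1 + r = 11/3.9 = 2.8205.
So the minimum matching rate is r = 2.8205 − 1 = 1.821.

1.821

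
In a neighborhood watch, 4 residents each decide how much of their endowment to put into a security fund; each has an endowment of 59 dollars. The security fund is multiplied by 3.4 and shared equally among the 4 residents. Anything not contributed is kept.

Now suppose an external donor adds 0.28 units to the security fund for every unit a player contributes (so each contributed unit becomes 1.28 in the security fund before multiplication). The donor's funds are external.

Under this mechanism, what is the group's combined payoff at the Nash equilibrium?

Under the mechanism each unit contributed yields 3.4 × 1.28 / 4 = 1.0880 back to its contributor per unit of net cost, which exceeds 1, making full contribution the dominant choice for everyone.
So the Nash equilibrium is full contribution by all 4; the group earns 3.4 × 1.28 × 236 = 1027.07.

1027.07 dollars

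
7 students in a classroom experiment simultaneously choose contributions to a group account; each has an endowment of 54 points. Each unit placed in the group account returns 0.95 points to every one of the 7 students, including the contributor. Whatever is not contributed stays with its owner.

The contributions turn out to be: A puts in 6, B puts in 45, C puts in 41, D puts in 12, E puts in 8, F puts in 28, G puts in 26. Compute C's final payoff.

Total contributed: 6 + 45 + 41 + 12 + 8 + 28 + 26 = 166.
Each receives 0.95 × 166 = 157.70 from the group account.
C keeps 54 − 41 = 13, so C's payoff is 13 + 157.70 = 170.70.

170.70 points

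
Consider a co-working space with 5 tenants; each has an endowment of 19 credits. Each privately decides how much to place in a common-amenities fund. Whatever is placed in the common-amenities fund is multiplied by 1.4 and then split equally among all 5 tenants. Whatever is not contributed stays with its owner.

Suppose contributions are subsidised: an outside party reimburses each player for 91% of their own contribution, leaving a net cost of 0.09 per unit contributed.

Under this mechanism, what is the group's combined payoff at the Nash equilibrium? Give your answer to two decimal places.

219.45 credits

The effective private return per unit is now (1.4/5) / 0.09 = 3.1111 > 1, so every player's dominant strategy flips to full contribution.
So the Nash equilibrium is full contribution by all 5; the group earns 5 × (19 × 0.91 + 1.4 × 19) = 219.45.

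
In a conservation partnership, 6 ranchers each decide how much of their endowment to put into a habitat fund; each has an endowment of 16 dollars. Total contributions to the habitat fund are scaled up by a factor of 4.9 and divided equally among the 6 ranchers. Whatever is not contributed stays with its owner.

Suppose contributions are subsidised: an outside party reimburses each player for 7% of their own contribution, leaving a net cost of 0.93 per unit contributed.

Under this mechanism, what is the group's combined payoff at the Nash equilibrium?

96.00 dollars

With the mechanism, a contributed unit returns (4.9/6) / 0.93 = 0.8781 per unit of net cost — still below 1 — so contributing 0 remains dominant for every player.
Everyone keeps their endowment and the group total is 6 × 16 = 96.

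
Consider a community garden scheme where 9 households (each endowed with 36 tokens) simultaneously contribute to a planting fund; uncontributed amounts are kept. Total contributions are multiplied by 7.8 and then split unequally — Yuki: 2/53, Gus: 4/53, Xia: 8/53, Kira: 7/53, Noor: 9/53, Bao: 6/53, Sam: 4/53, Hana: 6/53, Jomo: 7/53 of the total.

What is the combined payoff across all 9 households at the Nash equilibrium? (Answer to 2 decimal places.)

1303.20 tokens

Player j's private return per contributed unit is 7.8 × (j's share). Contributing is weakly dominant for j when that share is at least 1/7.8 = 0.1282, and contributing 0 is dominant otherwise.
Xia, Kira, Noor and Jomo are above the threshold, contributing 36 each; the remaining 5 contribute 0. Total contributed: 144.
The planting fund pays out 7.8 × 144 = 1123.20 in total (split across the unequal shares, but the aggregate is all that matters for the group sum).
The 5 free-riders keep 36 each, adding 180. Group total = 180 + 1123.20 = 1303.20.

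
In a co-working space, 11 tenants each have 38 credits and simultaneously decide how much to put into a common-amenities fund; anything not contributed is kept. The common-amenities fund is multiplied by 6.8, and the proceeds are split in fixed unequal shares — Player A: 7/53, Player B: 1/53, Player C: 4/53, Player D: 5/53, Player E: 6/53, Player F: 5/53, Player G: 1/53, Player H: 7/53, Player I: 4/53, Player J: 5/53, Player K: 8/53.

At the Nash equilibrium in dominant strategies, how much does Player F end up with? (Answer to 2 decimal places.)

A player with share s gets back 6.8·s per unit contributed, so full contribution is dominant for anyone with s > 1/6.8 = 0.1471 and zero contribution is dominant for anyone below.
The only share above 0.1471 is Player K's 8/53, contributing 38; the remaining 10 contribute 0. Total contributed: 38.
Player F keeps 38 and receives 6.8 × 38 × 5/53 = 24.38 from the common-amenities fund, for a payoff of 62.38.

62.38 credits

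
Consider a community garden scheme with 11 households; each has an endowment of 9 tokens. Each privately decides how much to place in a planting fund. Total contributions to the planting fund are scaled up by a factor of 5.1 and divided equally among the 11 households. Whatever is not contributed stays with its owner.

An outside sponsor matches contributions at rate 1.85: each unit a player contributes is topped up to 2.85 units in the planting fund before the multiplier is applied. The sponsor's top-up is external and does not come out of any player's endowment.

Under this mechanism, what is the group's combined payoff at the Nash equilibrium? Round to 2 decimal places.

1438.97 tokens

Under the mechanism each unit contributed yields 5.1 × 2.85 / 11 = 1.3214 back to its contributor per unit of net cost, which exceeds 1, making full contribution the dominant choice for everyone.
At the Nash equilibrium everyone contributes 9. Group total payoff = 5.1 × 2.85 × 99 = 1438.97.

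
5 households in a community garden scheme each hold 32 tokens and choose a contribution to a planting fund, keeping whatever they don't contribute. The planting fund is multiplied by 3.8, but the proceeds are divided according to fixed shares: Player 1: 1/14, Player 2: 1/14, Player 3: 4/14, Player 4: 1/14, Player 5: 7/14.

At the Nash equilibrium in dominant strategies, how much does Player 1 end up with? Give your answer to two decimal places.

Each unit j contributes comes back to j as 3.8 × (j's share), so j prefers to contribute only if that share exceeds 1/3.8 = 0.2632; otherwise keeping the unit dominates.
Player 3 and Player 5 are above the threshold, contributing 32 each; the remaining 3 contribute 0. Total contributed: 64.
Player 1 keeps 32 and receives 3.8 × 64 × 1/14 = 17.37 from the planting fund, for a payoff of 49.37.

49.37 tokens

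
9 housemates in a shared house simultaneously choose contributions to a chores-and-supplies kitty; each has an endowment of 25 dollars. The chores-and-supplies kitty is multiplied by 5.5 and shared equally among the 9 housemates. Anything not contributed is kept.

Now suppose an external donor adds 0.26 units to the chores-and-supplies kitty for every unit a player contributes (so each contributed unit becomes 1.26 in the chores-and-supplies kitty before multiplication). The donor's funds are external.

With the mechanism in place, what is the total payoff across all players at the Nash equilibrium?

225.00 dollars

Even with the mechanism, each unit contributed returns only 5.5 × 1.26 / 9 = 0.7700 per unit of net cost, so contributing nothing is still dominant.
At the Nash equilibrium no one contributes; group total payoff = 9 × 25 = 225.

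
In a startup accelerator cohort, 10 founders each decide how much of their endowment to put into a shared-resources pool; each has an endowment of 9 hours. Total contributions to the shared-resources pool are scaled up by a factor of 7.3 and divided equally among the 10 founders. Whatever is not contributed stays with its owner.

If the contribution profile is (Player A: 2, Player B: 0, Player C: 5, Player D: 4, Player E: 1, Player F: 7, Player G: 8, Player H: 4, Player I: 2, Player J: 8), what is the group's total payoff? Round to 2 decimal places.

348.30 hours

Total contributed: 2 + 0 + 5 + 4 + 1 + 7 + 8 + 4 + 2 + 8 = 41; total kept: 10 × 9 − 41 = 49.
The shared-resources pool pays out 7.3 × 41 = 299.30 in aggregate.
Group total = 49 + 299.30 = 348.30.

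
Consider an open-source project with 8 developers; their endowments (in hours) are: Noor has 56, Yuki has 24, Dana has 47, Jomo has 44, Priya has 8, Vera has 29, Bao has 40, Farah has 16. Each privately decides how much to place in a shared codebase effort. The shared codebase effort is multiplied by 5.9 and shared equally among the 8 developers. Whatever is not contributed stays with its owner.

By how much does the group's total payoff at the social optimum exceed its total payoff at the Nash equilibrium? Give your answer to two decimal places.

1293.60 hours

The private return per contributed unit is 5.9/8 = 0.7375 < 1 for every player regardless of endowment, so the Nash equilibrium is zero contribution and the group total is Σ E_j = 56 + 24 + 47 + 44 + 8 + 29 + 40 + 16 = 264.
Each contributed unit returns 5.900 to the group, so the social optimum is full contribution by everyone: group total = 5.900 × 264 = 1557.60.
Efficiency loss = (5.900 − 1) × 264 = 1293.60.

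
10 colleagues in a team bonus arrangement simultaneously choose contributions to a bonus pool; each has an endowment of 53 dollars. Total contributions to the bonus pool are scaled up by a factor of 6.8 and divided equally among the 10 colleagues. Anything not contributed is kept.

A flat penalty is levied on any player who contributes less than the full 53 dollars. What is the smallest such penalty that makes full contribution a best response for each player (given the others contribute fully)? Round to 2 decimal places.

16.96 dollars

Given the others contribute fully, the best deviation is to contribute 0 (any partial contribution still incurs the fine and gives up units whose private return 0.6800 is below 1).
Deviating from 53 to 0 saves 53 dollars but forfeits the deviator's share of the drop in the bonus pool: 6.8/10 × 53 = 36.04.
So the deviation gain is 53 − 36.04 = 16.96, and the fine must be at least 16.96 dollars to wipe it out.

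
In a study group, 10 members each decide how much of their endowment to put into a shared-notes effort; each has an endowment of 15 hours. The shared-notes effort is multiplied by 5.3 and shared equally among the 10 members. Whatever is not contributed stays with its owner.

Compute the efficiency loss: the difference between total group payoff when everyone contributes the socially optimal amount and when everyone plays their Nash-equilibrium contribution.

Each contributed unit returns 5.3/10 = 0.5300 to its contributor — below 1 — so contributing 0 is dominant for every player. At the Nash equilibrium everyone keeps their 15, and the group total is 10 × 15 = 150.
Each contributed unit returns 5.300 to the group as a whole (0.5300 to each of 10 players), which exceeds 1, so the social optimum is full contribution: group total = 5.300 × 150 = 795.00.
Efficiency loss = 795.00 − 150 = 645.00.

645.00 hours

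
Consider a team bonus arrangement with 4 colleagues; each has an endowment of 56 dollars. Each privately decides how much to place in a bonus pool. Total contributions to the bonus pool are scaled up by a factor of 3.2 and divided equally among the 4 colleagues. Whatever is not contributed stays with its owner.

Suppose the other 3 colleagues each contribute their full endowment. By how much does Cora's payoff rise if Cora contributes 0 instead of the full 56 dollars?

Switching from a contribution of 56 to 0 lets Cora keep an extra 56 dollars, but lowers the bonus pool by 56, which costs Cora their own share of that drop: 3.2/4 × 56 = 44.80.
Net gain = 56 − 44.80 = 11.20. The private return per contributed unit (0.8000) is below 1, so free-riding is indeed the best response regardless of what the others do.

11.20 dollars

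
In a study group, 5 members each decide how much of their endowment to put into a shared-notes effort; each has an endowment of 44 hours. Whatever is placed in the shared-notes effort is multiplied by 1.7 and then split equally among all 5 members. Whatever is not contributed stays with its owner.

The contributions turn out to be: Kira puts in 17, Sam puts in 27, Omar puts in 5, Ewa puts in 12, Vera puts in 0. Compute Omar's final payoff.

Total contributed: 17 + 27 + 5 + 12 + 0 = 61.
Each receives 1.7 × 61 / 5 = 20.74 from the shared-notes effort.
Omar keeps 44 − 5 = 39, so Omar's payoff is 39 + 20.74 = 59.74.

59.74 hours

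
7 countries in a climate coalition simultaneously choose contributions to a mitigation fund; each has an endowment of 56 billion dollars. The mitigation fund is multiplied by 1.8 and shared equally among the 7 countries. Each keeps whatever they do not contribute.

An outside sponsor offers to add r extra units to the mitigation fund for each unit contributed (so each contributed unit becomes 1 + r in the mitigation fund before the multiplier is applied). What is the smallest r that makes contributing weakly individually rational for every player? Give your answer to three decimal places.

With matching at rate r, one contributed unit becomes (1 + r) in the mitigation fund and returns 1.8 × (1 + r) / 7 to the contributor.
Setting this equal to 1: 1 + r = 7/1.8 = 3.8889.
So the minimum matching rate is r = 3.8889 − 1 = 2.889.

2.889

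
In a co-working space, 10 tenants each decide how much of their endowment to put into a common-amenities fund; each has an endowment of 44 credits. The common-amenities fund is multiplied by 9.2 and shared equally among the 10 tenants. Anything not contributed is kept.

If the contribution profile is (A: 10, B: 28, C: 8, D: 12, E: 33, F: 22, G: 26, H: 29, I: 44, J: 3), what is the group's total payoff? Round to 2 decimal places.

Total contributed: 10 + 28 + 8 + 12 + 33 + 22 + 26 + 29 + 44 + 3 = 215; total kept: 10 × 44 − 215 = 225.
The common-amenities fund pays out 9.2 × 215 = 1978.00 in aggregate.
Group total = 225 + 1978.00 = 2203.00.

2203.00 credits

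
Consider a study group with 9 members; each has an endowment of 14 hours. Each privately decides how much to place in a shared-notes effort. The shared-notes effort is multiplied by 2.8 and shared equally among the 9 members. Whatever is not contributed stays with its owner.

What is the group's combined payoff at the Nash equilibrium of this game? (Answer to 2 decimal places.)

Each contributed unit returns 2.8/9 = 0.3111 to its contributor — below 1 — so contributing 0 is dominant for every player. At the Nash equilibrium everyone keeps their 14, and the group total is 9 × 14 = 126.

126.00 hours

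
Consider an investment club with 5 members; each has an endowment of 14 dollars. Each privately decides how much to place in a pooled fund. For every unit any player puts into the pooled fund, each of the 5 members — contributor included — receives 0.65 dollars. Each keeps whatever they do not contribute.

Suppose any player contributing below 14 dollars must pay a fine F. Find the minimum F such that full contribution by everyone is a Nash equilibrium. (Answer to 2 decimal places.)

Given the others contribute fully, the best deviation is to contribute 0 (any partial contribution still incurs the fine and gives up units whose private return 0.65 is below 1).
Deviating from 14 to 0 saves 14 dollars but forfeits the deviator's share of the drop in the pooled fund: 0.65 × 14 = 9.10.
So the deviation gain is 14 − 9.10 = 4.90, and the fine must be at least 4.90 dollars to wipe it out.

4.90 dollars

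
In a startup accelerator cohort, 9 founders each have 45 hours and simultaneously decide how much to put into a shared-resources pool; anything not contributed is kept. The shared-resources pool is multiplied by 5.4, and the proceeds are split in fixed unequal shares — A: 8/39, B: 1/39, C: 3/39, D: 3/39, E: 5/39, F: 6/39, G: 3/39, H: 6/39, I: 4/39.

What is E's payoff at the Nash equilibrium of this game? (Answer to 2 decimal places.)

Player j's private return per contributed unit is 5.4 × (j's share). Contributing is weakly dominant for j when that share is at least 1/5.4 = 0.1852, and contributing 0 is dominant otherwise.
The only share above 0.1852 is A's 8/39, contributing 45; the remaining 8 contribute 0. Total contributed: 45.
E keeps 45 and receives 5.4 × 45 × 5/39 = 31.15 from the shared-resources pool, for a payoff of 76.15.

76.15 hours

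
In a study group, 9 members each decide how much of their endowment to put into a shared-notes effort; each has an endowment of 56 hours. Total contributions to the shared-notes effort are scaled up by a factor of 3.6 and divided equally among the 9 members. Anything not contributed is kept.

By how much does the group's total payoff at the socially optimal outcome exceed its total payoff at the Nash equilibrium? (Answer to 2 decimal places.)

1310.40 hours

Each contributed unit returns 3.6/9 = 0.4000 to its contributor — below 1 — so contributing 0 is dominant for every player. At the Nash equilibrium everyone keeps their 56, and the group total is 9 × 56 = 504.
Each contributed unit returns 3.600 to the group as a whole (0.4000 to each of 9 players), which exceeds 1, so the social optimum is full contribution: group total = 3.600 × 504 = 1814.40.
Efficiency loss = 1814.40 − 504 = 1310.40.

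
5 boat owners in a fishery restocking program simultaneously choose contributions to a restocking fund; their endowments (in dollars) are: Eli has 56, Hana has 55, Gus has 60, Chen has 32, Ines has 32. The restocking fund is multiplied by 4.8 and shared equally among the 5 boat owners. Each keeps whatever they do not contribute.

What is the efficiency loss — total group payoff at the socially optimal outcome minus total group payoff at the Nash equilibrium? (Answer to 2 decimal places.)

The private return per contributed unit is 4.8/5 = 0.9600 < 1 for every player regardless of endowment, so the Nash equilibrium is zero contribution and the group total is Σ E_j = 56 + 55 + 60 + 32 + 32 = 235.
Each contributed unit returns 4.800 to the group, so the social optimum is full contribution by everyone: group total = 4.800 × 235 = 1128.00.
Efficiency loss = (4.800 − 1) × 235 = 893.00.

893.00 dollars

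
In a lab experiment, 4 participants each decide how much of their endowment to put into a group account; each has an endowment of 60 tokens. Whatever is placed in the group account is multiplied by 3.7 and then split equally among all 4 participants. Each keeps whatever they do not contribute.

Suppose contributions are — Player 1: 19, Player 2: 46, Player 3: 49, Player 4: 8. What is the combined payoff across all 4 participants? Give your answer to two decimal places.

Total contributed: 19 + 46 + 49 + 8 = 122; total kept: 4 × 60 − 122 = 118.
The group account pays out 3.7 × 122 = 451.40 in aggregate.
Group total = 118 + 451.40 = 569.40.

569.40 tokens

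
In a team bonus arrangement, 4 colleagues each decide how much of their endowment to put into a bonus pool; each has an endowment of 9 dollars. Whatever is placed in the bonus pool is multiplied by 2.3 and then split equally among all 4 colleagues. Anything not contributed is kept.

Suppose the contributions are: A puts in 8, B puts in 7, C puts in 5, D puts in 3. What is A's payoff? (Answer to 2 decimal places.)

Total contributed: 8 + 7 + 5 + 3 = 23.
Each receives 2.3 × 23 / 4 = 13.23 from the bonus pool.
A keeps 9 − 8 = 1, so A's payoff is 1 + 13.23 = 14.23.

14.23 dollars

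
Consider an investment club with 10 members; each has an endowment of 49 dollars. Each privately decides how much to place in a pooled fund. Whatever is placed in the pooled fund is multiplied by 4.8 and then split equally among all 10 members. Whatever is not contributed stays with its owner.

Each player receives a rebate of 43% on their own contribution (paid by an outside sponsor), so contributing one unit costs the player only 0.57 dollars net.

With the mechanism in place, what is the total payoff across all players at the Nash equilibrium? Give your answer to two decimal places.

With the mechanism, a contributed unit returns (4.8/10) / 0.57 = 0.8421 per unit of net cost — still below 1 — so contributing 0 remains dominant for every player.
Everyone keeps their endowment and the group total is 10 × 49 = 490.

490.00 dollars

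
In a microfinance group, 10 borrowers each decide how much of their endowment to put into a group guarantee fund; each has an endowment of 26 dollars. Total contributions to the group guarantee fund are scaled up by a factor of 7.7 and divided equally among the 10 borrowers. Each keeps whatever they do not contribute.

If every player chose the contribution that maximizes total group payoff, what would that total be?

Each contributed unit returns 7.700 to the group as a whole (0.7700 to each of 10 players), which exceeds 1, so the social optimum is full contribution: group total = 7.700 × 260 = 2002.00.

2002.00 dollars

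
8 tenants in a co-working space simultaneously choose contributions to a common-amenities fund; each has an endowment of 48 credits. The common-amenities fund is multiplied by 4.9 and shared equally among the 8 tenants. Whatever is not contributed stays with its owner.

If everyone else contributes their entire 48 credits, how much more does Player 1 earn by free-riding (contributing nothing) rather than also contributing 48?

Switching from a contribution of 48 to 0 lets Player 1 keep an extra 48 credits, but lowers the common-amenities fund by 48, which costs Player 1 their own share of that drop: 4.9/8 × 48 = 29.40.
Net gain = 48 − 29.40 = 18.60. The private return per contributed unit (0.6125) is below 1, so free-riding is indeed the best response regardless of what the others do.

18.60 credits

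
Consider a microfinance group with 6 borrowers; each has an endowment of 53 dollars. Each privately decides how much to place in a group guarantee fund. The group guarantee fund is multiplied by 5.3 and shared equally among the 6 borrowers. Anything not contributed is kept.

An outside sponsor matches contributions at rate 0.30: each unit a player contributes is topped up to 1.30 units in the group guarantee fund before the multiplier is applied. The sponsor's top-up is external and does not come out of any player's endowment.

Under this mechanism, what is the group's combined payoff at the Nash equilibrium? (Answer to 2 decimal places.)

The effective private return per unit is now 5.3 × 1.30 / 6 = 1.1483 > 1, so every player's dominant strategy flips to full contribution.
So the Nash equilibrium is full contribution by all 6; the group earns 5.3 × 1.30 × 318 = 2191.02.

2191.02 dollars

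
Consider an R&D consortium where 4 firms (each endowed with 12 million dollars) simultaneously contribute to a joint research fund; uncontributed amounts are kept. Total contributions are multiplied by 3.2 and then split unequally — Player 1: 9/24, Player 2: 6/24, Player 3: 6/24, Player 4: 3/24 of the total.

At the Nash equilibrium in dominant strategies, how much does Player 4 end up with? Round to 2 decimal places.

16.80 million dollars

Player j's private return per contributed unit is 3.2 × (j's share). Contributing is weakly dominant for j when that share is at least 1/3.2 = 0.3125, and contributing 0 is dominant otherwise.
Only Player 1 (9/24) clears that bar, contributing 12; the remaining 3 contribute 0. Total contributed: 12.
Player 4 keeps 12 and receives 3.2 × 12 × 3/24 = 4.80 from the joint research fund, for a payoff of 16.80.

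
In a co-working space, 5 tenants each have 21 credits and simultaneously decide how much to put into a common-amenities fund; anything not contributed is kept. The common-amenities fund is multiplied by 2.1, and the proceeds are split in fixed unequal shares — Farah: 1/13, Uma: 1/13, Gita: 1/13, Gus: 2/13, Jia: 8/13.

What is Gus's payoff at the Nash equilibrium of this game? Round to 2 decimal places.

27.78 credits

A player with share s gets back 2.1·s per unit contributed, so full contribution is dominant for anyone with s > 1/2.1 = 0.4762 and zero contribution is dominant for anyone below.
Jia alone (share 8/13) is above the threshold, contributing 21; the remaining 4 contribute 0. Total contributed: 21.
Gus keeps 21 and receives 2.1 × 21 × 2/13 = 6.78 from the common-amenities fund, for a payoff of 27.78.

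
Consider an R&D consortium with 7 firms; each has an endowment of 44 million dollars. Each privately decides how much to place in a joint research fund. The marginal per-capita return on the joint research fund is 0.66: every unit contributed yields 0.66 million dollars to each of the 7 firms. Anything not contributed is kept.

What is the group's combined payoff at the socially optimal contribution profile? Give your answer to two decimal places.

Each contributed unit returns 4.620 to the group as a whole (0.66 to each of 7 players), which exceeds 1, so the social optimum is full contribution: group total = 4.620 × 308 = 1422.96.

1422.96 million dollars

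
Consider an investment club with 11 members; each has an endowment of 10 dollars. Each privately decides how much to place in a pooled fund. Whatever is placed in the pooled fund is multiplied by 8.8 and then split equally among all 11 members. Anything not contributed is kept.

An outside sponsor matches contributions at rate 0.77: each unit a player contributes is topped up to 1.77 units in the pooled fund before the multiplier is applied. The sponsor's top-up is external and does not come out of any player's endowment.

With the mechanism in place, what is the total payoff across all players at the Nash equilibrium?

1713.36 dollars

With the mechanism, a contributed unit returns 8.8 × 1.77 / 11 = 1.4160 per unit of net cost to the contributor — now above 1 — so contributing fully is weakly dominant for every player.
So the Nash equilibrium is full contribution by all 11; the group earns 8.8 × 1.77 × 110 = 1713.36.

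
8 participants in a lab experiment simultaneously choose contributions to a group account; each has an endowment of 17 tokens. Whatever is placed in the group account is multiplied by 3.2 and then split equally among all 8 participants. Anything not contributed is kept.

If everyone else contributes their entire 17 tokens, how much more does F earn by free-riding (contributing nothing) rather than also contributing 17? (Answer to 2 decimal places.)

Switching from a contribution of 17 to 0 lets F keep an extra 17 tokens, but lowers the group account by 17, which costs F their own share of that drop: 3.2/8 × 17 = 6.80.
Net gain = 17 − 6.80 = 10.20. The private return per contributed unit (0.4000) is below 1, so free-riding is indeed the best response regardless of what the others do.

10.20 tokens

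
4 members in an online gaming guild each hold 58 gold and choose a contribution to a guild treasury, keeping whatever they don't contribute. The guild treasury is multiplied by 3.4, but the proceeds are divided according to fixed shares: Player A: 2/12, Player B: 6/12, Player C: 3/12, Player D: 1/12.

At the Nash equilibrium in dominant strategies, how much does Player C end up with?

A player with share s gets back 3.4·s per unit contributed, so full contribution is dominant for anyone with s > 1/3.4 = 0.2941 and zero contribution is dominant for anyone below.
Only Player B (6/12) clears that bar, contributing 58; the remaining 3 contribute 0. Total contributed: 58.
Player C keeps 58 and receives 3.4 × 58 × 3/12 = 49.30 from the guild treasury, for a payoff of 107.30.

107.30 gold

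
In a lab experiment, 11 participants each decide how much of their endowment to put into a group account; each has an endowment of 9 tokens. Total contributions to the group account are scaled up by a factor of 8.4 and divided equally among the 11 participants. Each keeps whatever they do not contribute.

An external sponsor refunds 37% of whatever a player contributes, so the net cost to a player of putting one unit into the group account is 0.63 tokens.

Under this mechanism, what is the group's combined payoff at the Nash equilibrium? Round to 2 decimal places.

With the mechanism, a contributed unit returns (8.4/11) / 0.63 = 1.2121 per unit of net cost to the contributor — now above 1 — so contributing fully is weakly dominant for every player.
At the Nash equilibrium everyone contributes 9. Group total payoff = 11 × (9 × 0.37 + 8.4 × 9) = 868.23.

868.23 tokens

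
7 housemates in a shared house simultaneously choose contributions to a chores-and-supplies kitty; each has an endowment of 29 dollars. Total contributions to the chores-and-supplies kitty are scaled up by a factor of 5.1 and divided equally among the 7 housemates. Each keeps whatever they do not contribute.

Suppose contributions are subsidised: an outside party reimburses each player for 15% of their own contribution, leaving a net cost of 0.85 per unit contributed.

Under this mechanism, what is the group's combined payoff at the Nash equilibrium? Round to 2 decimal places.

203.00 dollars

Even with the mechanism, each unit contributed returns only (5.1/7) / 0.85 = 0.8571 per unit of net cost, so contributing nothing is still dominant.
Everyone keeps their endowment and the group total is 7 × 29 = 203.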